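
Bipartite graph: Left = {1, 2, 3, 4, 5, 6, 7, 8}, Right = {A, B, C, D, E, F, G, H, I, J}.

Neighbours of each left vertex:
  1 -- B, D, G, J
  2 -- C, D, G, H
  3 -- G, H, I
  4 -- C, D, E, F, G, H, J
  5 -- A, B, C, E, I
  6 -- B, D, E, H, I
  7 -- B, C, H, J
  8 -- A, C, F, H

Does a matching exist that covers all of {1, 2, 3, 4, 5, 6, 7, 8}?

One maximum matching: 1→G, 2→C, 3→H, 4→J, 5→A, 6→E, 7→B, 8→F.
All 8 left vertices are covered.

Yes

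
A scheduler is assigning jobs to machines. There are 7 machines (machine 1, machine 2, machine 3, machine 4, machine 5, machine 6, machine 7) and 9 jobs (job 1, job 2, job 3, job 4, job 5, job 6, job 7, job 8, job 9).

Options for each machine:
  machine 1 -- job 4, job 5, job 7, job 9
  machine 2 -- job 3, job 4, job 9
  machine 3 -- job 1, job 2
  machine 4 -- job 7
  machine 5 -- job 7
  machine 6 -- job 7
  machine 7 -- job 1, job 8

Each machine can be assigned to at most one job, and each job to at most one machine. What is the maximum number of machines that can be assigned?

5

One maximum matching: machine 1–job 4, machine 2–job 9, machine 3–job 2, machine 4–job 7, machine 7–job 1.
The set {machine 4, machine 5, machine 6} has only 1 neighbour ({job 7}), so by Hall's theorem at most 5 of the 7 machines can be matched.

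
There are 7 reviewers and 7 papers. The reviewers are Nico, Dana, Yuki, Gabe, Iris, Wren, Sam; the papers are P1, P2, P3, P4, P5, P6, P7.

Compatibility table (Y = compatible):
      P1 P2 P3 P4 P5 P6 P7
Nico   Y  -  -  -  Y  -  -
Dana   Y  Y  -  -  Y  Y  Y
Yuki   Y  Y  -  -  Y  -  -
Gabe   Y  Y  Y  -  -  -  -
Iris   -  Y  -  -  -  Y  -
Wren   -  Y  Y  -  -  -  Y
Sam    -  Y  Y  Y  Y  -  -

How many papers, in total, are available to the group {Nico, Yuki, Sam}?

The union of neighbours of {Nico, Yuki, Sam} is {P1, P2, P3, P4, P5}, which has 5 elements.
Since |N(S)| = 5 ≥ |S| = 3, Hall's condition holds for this subset.

5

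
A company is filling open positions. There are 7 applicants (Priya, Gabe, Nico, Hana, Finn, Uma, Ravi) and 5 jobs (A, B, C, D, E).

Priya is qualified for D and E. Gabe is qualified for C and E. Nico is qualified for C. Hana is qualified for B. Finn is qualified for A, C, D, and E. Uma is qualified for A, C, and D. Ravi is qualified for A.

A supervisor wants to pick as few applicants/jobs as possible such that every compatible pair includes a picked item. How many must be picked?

5

The 5 edges Priya–D, Gabe–E, Nico–C, Hana–B, Finn–A form a matching, so any vertex cover needs at least 5 vertices (one per matched edge).
Conversely {Hana, A, C, D, E} meets every edge and has exactly 5 vertices, so 5 is optimal.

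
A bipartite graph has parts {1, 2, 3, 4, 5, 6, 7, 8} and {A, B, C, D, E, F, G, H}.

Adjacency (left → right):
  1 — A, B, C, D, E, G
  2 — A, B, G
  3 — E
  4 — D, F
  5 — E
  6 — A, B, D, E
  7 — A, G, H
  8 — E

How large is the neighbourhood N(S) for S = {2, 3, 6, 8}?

5

The union of neighbours of {2, 3, 6, 8} is {A, B, D, E, G}, which has 5 elements.
Since |N(S)| = 5 ≥ |S| = 4, Hall's condition holds for this subset.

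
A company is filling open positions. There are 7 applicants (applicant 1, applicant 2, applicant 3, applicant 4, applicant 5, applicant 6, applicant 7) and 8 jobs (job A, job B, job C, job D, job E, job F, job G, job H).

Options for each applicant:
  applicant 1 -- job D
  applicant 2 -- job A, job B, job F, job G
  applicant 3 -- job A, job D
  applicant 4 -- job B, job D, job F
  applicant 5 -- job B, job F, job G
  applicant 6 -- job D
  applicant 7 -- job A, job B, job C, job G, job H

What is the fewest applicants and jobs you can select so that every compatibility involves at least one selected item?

6

A maximum matching has 6 edges (e.g. applicant 1–job D, applicant 2–job F, applicant 3–job A, applicant 4–job B, applicant 5–job G, applicant 7–job H).
By König's theorem the minimum vertex cover has the same size. One such cover is {applicant 2, applicant 3, applicant 4, applicant 5, applicant 7, job D}.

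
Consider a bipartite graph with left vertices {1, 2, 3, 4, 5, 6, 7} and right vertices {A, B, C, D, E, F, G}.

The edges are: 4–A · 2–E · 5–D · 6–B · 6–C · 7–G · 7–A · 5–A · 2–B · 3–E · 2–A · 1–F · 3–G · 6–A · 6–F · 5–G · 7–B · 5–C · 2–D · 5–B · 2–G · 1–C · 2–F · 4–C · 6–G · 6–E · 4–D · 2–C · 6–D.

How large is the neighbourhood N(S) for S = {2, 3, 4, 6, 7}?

The union of neighbours of {2, 3, 4, 6, 7} is {A, B, C, D, E, F, G}, which has 7 elements.
Since |N(S)| = 7 ≥ |S| = 5, Hall's condition holds for this subset.

7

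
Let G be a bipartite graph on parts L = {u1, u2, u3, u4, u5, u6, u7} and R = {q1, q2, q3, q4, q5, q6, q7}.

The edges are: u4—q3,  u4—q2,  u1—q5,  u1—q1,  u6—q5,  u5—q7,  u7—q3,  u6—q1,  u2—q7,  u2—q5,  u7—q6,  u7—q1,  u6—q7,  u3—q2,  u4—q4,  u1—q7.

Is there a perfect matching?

No

The set {u1, u2, u5, u6} has only 3 neighbours ({q1, q5, q7}), so by Hall's theorem at most 6 of the 7 left vertices can be matched.
Hence no matching covers every left vertex.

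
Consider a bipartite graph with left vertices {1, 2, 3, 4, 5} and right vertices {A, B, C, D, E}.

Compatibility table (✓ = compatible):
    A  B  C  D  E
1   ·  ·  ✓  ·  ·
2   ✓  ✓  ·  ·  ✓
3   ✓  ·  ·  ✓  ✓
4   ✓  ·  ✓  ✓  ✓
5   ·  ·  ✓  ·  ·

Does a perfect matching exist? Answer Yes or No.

The set {1, 5} has only 1 neighbour ({C}), so by Hall's theorem at most 4 of the 5 left vertices can be matched.
Hence no matching covers every left vertex.

No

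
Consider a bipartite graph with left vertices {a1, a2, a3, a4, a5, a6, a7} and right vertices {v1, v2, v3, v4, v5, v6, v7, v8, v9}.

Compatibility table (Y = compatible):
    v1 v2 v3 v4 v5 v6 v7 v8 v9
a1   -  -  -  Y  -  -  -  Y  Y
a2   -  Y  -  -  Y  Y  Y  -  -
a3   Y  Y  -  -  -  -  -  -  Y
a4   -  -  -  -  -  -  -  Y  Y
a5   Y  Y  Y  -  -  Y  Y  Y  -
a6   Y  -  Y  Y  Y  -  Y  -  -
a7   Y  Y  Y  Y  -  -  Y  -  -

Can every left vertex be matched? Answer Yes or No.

Yes

One maximum matching: a1-v4, a2-v7, a3-v2, a4-v9, a5-v6, a6-v1, a7-v3.
All 7 left vertices are covered.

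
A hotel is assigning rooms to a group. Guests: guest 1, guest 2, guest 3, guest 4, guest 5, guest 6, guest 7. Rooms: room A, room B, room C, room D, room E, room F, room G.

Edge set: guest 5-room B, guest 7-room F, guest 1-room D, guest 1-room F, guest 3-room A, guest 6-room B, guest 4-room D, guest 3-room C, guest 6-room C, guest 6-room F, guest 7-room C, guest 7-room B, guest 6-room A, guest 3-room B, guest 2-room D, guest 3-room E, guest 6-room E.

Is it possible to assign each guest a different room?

The set {guest 2, guest 4} has only 1 neighbour ({room D}), so by Hall's theorem at most 6 of the 7 guests can be matched.
Hence no matching covers every guest.

No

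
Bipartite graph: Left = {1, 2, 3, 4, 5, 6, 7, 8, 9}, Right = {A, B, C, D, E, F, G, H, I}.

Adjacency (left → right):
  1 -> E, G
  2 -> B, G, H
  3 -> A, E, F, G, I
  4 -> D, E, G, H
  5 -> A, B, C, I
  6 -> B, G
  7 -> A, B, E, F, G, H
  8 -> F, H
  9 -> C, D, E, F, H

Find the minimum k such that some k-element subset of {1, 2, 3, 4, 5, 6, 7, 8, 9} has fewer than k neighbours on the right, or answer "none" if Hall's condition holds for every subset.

none

A matching saturating every left vertex exists, for instance 1→G, 2→H, 3→I, 4→D, 5→C, 6→B, 7→A, 8→F, 9→E.
By Hall's marriage theorem, this means |N(S)| ≥ |S| for every subset S, so no violating subset exists.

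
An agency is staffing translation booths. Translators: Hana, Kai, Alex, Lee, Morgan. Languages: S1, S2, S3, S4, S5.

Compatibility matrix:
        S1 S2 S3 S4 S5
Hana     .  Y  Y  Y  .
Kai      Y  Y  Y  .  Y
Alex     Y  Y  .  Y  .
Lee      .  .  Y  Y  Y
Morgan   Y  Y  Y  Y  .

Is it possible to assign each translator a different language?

A valid assignment of size 5: Hana→S4, Kai→S5, Alex→S1, Lee→S3, Morgan→S2.
Every translator is matched, so this is a perfect matching.

Yes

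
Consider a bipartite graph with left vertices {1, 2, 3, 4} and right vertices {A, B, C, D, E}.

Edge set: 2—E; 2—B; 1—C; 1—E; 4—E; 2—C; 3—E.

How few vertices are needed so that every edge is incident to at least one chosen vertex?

A maximum matching has 3 edges (e.g. 1–C, 2–B, 3–E).
By König's theorem the minimum vertex cover has the same size. One such cover is {1, 2, E}.

3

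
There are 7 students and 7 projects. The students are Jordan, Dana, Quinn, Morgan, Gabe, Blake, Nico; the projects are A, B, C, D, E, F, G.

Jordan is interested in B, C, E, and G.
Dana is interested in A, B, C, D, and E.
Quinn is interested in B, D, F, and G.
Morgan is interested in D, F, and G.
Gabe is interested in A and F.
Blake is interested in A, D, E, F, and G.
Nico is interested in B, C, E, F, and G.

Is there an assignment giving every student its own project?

A valid assignment of size 7: Jordan–C, Dana–E, Quinn–B, Morgan–D, Gabe–F, Blake–A, Nico–G.
All 7 students are covered.

Yes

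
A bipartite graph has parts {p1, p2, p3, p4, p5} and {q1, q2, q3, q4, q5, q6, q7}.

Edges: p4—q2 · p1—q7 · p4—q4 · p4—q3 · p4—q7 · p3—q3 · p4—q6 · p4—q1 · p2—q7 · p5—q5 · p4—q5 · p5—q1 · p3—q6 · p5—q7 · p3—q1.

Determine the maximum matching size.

One maximum matching: p1–q7, p3–q6, p4–q4, p5–q5.
The set {p1, p2} has only 1 neighbour ({q7}), so by Hall's theorem at most 4 of the 5 left vertices can be matched.

4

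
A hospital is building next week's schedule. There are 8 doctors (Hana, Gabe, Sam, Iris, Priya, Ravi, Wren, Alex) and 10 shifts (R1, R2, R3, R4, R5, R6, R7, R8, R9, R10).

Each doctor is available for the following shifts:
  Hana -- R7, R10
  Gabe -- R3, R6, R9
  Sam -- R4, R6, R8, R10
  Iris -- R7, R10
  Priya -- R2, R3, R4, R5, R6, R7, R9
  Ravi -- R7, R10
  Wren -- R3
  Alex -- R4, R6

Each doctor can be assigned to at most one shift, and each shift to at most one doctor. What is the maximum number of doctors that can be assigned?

One maximum matching: Hana-R10, Gabe-R6, Sam-R8, Iris-R7, Priya-R9, Wren-R3, Alex-R4.
The set {Hana, Iris, Ravi} has only 2 neighbours ({R10, R7}), so by Hall's theorem at most 7 of the 8 doctors can be matched.

7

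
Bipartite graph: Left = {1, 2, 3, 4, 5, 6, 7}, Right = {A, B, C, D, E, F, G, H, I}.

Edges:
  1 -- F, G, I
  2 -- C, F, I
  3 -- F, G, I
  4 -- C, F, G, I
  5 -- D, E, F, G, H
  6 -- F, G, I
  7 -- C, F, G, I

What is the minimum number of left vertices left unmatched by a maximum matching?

For example, pair 1-I, 2-C, 3-G, 4-F, 5-E.
The set {1, 2, 3, 4, 6, 7} has only 4 neighbours ({C, F, G, I}), so by Hall's theorem at most 5 of the 7 left vertices can be matched.
That matches 5 of the 7, leaving 2 unmatched; no matching can do better.

2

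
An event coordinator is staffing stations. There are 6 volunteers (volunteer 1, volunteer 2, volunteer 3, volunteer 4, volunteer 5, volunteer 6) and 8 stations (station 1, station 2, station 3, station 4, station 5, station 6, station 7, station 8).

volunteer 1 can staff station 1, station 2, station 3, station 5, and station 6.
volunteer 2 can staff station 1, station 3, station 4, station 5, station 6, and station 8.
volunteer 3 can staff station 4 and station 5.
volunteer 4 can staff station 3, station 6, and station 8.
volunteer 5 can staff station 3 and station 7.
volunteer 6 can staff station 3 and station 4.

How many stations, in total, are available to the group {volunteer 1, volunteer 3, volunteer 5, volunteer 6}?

7

The union of neighbours of {volunteer 1, volunteer 3, volunteer 5, volunteer 6} is {station 1, station 2, station 3, station 4, station 5, station 6, station 7}, which has 7 elements.
Since |N(S)| = 7 ≥ |S| = 4, Hall's condition holds for this subset.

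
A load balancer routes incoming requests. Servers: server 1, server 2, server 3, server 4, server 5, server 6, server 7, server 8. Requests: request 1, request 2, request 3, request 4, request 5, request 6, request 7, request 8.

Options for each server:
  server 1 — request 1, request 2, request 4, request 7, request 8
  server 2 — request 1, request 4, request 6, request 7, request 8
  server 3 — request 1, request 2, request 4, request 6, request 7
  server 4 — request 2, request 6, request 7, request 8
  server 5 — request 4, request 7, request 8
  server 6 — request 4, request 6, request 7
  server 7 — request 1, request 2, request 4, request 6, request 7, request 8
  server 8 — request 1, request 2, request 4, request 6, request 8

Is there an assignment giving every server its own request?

No

The set {server 1, server 2, server 3, server 4, server 5, server 6, server 7, server 8} has only 6 neighbours ({request 1, request 2, request 4, request 6, request 7, request 8}), so by Hall's theorem at most 6 of the 8 servers can be matched.
Hence no matching covers every server.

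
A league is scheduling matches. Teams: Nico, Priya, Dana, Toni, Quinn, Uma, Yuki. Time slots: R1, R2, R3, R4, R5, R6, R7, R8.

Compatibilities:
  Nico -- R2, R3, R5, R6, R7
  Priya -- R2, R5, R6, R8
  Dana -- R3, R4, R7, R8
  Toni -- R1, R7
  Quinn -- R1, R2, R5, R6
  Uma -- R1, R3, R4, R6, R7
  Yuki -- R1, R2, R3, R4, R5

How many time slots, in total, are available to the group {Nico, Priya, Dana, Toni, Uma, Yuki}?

8

The union of neighbours of {Nico, Priya, Dana, Toni, Uma, Yuki} is {R1, R2, R3, R4, R5, R6, R7, R8}, which has 8 elements.
Since |N(S)| = 8 ≥ |S| = 6, Hall's condition holds for this subset.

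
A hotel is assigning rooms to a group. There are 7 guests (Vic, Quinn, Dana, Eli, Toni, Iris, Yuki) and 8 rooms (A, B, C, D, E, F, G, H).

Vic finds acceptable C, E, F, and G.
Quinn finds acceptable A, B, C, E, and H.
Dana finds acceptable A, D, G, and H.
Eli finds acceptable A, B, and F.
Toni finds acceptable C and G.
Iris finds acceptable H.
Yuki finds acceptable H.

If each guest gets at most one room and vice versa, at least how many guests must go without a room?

For example, pair Vic–E, Quinn–A, Dana–G, Eli–B, Toni–C, Iris–H.
The set {Iris, Yuki} has only 1 neighbour ({H}), so by Hall's theorem at most 6 of the 7 guests can be matched.
That matches 6 of the 7, leaving 1 unmatched; no matching can do better.

1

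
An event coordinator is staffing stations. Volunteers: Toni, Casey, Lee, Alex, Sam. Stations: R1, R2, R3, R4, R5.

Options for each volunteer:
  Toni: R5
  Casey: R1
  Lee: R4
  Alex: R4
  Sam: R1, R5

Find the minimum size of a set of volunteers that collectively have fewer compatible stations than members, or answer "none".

Take S = {Lee, Alex}. Its neighbourhood is {R4}, so |N(S)| = 1 < |S| = 2.
No single vertex violates Hall's condition since each has at least one neighbour, so 2 is the minimum.

2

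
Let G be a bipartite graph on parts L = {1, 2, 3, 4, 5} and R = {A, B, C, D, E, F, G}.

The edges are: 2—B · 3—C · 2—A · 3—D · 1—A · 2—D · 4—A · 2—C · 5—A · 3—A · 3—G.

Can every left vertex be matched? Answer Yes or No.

No

The set {1, 4, 5} has only 1 neighbour ({A}), so by Hall's theorem at most 3 of the 5 left vertices can be matched.
Hence no matching covers every left vertex.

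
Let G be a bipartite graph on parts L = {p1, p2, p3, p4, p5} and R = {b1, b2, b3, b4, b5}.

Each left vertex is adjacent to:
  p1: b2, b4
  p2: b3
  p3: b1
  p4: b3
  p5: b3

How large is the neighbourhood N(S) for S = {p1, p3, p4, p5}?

4

The union of neighbours of {p1, p3, p4, p5} is {b1, b2, b3, b4}, which has 4 elements.
Since |N(S)| = 4 ≥ |S| = 4, Hall's condition holds for this subset.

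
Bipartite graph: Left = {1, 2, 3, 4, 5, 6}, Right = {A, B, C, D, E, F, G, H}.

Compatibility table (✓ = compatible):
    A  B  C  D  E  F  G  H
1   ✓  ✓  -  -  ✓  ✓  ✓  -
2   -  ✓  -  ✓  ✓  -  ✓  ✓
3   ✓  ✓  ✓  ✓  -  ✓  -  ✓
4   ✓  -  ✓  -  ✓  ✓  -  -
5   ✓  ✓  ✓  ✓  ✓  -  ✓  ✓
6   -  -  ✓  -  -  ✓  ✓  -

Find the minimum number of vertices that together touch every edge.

6

{1, 2, 3, 4, 5, 6} is a vertex cover of size 6: every edge has an endpoint in this set.
No smaller cover exists because 1–A, 2–E, 3–H, 4–C, 5–G, 6–F is a matching of size 6, and a cover must include an endpoint of each of these disjoint edges (König's theorem).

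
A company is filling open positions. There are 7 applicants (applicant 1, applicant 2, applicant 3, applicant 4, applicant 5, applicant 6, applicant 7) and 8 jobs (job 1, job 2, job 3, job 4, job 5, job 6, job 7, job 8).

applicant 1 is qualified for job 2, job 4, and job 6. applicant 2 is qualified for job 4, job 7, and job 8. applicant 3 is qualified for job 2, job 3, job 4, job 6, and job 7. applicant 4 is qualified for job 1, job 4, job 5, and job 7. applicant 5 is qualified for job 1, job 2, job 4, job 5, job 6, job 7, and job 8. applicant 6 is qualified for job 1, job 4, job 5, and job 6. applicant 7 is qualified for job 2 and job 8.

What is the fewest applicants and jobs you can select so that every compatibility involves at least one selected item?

7

{applicant 1, applicant 2, applicant 3, applicant 4, applicant 5, applicant 6, applicant 7} is a vertex cover of size 7: every edge has an endpoint in this set.
No smaller cover exists because applicant 1–job 6, applicant 2–job 8, applicant 3–job 7, applicant 4–job 4, applicant 5–job 5, applicant 6–job 1, applicant 7–job 2 is a matching of size 7, and a cover must include an endpoint of each of these disjoint edges (König's theorem).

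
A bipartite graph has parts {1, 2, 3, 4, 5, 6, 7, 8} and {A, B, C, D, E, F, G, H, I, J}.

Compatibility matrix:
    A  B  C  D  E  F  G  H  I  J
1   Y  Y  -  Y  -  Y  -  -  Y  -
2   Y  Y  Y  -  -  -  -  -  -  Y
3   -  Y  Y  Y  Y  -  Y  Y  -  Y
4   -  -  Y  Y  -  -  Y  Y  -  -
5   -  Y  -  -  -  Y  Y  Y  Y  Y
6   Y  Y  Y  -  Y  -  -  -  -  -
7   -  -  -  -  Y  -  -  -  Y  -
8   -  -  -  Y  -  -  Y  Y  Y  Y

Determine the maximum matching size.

A valid assignment of size 8: 1→F, 2→A, 3→G, 4→C, 5→H, 6→B, 7→E, 8→J.
All 8 left vertices are matched, so no larger matching exists.

8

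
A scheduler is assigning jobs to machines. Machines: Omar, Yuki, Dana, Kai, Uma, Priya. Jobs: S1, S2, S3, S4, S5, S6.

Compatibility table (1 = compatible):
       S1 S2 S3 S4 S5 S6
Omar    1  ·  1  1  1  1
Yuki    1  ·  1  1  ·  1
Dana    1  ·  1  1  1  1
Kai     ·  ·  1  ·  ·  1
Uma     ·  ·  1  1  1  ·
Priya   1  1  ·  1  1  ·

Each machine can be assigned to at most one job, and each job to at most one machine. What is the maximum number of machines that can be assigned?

6

A valid assignment of size 6: Omar-S6, Yuki-S1, Dana-S5, Kai-S3, Uma-S4, Priya-S2.
This saturates every machine, so 6 is the maximum.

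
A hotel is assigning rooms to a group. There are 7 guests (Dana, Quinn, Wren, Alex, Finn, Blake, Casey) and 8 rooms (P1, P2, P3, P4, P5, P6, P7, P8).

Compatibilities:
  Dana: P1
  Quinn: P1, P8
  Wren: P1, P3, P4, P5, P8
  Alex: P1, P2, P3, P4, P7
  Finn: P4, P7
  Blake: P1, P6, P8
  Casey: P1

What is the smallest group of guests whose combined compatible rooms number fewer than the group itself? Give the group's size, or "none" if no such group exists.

2

Take S = {Dana, Casey}. Its neighbourhood is {P1}, so |N(S)| = 1 < |S| = 2.
No single vertex violates Hall's condition since each has at least one neighbour, so 2 is the minimum.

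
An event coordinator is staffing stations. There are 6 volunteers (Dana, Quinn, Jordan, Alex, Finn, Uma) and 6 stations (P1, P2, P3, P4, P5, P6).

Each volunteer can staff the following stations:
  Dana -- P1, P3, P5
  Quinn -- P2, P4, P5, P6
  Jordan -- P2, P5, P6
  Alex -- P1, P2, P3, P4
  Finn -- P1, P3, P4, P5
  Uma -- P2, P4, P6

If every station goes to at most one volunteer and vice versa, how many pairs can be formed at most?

6

One maximum matching: Dana-P3, Quinn-P4, Jordan-P5, Alex-P2, Finn-P1, Uma-P6.
All 6 volunteers are matched, so no larger matching exists.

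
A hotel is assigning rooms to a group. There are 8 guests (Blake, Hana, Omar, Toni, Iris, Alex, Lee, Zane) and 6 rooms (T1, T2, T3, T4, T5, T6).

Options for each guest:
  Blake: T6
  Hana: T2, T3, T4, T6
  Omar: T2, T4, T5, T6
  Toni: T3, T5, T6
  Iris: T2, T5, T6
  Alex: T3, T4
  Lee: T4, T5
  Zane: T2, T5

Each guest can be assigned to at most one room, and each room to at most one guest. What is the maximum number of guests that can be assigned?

A valid assignment of size 5: Blake→T6, Hana→T4, Omar→T2, Toni→T3, Iris→T5.
The set {Blake, Hana, Omar, Toni, Iris, Alex, Lee, Zane} has only 5 neighbours ({T2, T3, T4, T5, T6}), so by Hall's theorem at most 5 of the 8 guests can be matched.

5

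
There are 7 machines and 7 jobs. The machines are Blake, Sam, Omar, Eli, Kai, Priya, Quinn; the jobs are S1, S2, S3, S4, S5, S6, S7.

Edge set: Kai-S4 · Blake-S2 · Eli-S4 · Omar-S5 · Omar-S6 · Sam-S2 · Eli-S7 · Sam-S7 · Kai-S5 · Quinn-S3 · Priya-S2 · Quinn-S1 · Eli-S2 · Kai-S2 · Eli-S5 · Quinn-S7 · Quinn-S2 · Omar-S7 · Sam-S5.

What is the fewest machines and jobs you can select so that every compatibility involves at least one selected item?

The 6 edges Blake–S2, Sam–S5, Omar–S6, Eli–S7, Kai–S4, Quinn–S3 form a matching, so any vertex cover needs at least 6 vertices (one per matched edge).
Conversely {Sam, Omar, Eli, Kai, Quinn, S2} meets every edge and has exactly 6 vertices, so 6 is optimal.

6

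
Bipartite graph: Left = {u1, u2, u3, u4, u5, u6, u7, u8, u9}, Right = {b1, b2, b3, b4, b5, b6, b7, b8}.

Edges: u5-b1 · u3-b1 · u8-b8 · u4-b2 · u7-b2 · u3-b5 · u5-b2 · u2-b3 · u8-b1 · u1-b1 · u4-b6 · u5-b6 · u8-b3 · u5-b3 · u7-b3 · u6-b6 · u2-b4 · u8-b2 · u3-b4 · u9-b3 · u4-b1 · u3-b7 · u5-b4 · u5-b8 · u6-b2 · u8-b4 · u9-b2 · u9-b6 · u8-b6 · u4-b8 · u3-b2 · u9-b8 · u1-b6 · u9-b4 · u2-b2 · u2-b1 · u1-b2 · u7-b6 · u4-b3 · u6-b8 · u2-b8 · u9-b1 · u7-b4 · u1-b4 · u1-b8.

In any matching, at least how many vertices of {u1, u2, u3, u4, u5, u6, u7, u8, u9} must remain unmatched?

2

For example, pair u1–b4, u2–b2, u3–b7, u4–b1, u5–b6, u6–b8, u7–b3.
The set {u1, u2, u4, u5, u6, u7, u8, u9} has only 6 neighbours ({b1, b2, b3, b4, b6, b8}), so by Hall's theorem at most 7 of the 9 left vertices can be matched.
That matches 7 of the 9, leaving 2 unmatched; no matching can do better.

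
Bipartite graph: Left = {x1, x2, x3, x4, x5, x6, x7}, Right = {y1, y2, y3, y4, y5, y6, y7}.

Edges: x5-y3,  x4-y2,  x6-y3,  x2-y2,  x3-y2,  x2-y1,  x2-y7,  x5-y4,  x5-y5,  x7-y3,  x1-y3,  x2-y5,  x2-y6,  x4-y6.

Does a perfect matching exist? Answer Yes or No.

No

The set {x1, x6, x7} has only 1 neighbour ({y3}), so by Hall's theorem at most 5 of the 7 left vertices can be matched.
Hence no matching covers every left vertex.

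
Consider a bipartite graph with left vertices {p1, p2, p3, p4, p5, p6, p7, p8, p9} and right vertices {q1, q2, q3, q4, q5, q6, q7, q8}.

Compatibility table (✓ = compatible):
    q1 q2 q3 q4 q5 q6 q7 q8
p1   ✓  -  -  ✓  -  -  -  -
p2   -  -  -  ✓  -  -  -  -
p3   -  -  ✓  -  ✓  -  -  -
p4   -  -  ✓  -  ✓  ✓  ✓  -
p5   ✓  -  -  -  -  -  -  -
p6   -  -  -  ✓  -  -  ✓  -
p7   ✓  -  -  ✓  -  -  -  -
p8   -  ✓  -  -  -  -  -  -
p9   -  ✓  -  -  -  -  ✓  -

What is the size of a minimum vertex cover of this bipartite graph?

6

A maximum matching has 6 edges (e.g. p1–q1, p2–q4, p3–q5, p4–q6, p6–q7, p8–q2).
By König's theorem the minimum vertex cover has the same size. One such cover is {p3, p4, q1, q2, q4, q7}.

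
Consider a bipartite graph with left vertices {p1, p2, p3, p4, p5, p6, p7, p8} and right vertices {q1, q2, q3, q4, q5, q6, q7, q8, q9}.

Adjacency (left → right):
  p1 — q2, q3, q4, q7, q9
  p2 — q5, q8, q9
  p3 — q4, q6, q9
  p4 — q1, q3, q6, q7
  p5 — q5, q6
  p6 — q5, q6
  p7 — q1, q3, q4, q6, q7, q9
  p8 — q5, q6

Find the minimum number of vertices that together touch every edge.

A maximum matching has 7 edges (e.g. p1–q7, p2–q8, p3–q4, p4–q3, p5–q6, p6–q5, p7–q9).
By König's theorem the minimum vertex cover has the same size. One such cover is {p1, p2, p3, p4, p7, q5, q6}.

7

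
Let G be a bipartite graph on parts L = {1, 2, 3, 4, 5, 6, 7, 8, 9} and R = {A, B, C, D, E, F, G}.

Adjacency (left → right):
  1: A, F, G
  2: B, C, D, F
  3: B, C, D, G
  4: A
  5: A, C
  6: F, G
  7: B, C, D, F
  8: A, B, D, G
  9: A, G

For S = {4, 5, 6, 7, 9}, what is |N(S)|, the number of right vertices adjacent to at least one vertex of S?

The union of neighbours of {4, 5, 6, 7, 9} is {A, B, C, D, F, G}, which has 6 elements.
Since |N(S)| = 6 ≥ |S| = 5, Hall's condition holds for this subset.

6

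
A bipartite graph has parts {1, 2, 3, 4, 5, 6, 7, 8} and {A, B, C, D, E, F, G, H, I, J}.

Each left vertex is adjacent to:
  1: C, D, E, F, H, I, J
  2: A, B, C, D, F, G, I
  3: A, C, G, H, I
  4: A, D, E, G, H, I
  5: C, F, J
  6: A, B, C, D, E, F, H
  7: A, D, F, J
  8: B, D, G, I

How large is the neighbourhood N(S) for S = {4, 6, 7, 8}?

The union of neighbours of {4, 6, 7, 8} is {A, B, C, D, E, F, G, H, I, J}, which has 10 elements.
Since |N(S)| = 10 ≥ |S| = 4, Hall's condition holds for this subset.

10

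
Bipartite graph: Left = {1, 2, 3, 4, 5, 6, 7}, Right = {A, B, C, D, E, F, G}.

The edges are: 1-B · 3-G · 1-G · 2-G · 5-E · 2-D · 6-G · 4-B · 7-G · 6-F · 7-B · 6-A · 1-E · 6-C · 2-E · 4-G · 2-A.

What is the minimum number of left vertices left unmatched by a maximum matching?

2

A valid assignment of size 5: 1–E, 2–D, 3–G, 4–B, 6–F.
The set {1, 3, 4, 5, 7} has only 3 neighbours ({B, E, G}), so by Hall's theorem at most 5 of the 7 left vertices can be matched.
That matches 5 of the 7, leaving 2 unmatched; no matching can do better.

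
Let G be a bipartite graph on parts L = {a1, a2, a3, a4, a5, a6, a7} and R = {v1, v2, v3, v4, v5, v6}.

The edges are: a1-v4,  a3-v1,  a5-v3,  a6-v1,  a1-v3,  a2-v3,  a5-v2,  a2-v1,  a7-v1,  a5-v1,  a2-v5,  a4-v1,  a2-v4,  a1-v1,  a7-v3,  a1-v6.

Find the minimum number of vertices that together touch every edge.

5

{a1, a2, a5, a7, v1} is a vertex cover of size 5: every edge has an endpoint in this set.
No smaller cover exists because a1–v6, a2–v4, a3–v1, a5–v2, a7–v3 is a matching of size 5, and a cover must include an endpoint of each of these disjoint edges (König's theorem).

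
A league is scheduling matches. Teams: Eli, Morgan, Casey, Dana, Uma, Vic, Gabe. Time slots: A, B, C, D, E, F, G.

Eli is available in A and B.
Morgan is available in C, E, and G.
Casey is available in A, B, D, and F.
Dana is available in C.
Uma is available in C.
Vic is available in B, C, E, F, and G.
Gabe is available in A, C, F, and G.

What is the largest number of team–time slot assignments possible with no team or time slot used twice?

6

A valid assignment of size 6: Eli→A, Morgan→E, Casey→B, Dana→C, Vic→G, Gabe→F.
The set {Dana, Uma} has only 1 neighbour ({C}), so by Hall's theorem at most 6 of the 7 teams can be matched.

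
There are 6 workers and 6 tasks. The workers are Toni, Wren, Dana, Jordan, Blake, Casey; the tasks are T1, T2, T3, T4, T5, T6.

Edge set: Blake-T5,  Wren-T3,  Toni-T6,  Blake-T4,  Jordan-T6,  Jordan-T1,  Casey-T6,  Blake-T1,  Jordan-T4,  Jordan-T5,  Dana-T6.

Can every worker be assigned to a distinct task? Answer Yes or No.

The set {Toni, Dana, Casey} has only 1 neighbour ({T6}), so by Hall's theorem at most 4 of the 6 workers can be matched.
Hence no matching covers every worker.

No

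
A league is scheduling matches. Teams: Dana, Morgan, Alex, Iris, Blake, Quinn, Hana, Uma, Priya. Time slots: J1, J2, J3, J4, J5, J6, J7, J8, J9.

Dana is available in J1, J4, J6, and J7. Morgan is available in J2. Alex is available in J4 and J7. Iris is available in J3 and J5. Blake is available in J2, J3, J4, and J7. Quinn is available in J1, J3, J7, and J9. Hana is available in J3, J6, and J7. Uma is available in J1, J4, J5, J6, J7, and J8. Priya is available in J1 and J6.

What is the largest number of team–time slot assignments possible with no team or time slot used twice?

9

One maximum matching: Dana–J1, Morgan–J2, Alex–J4, Iris–J5, Blake–J7, Quinn–J9, Hana–J3, Uma–J8, Priya–J6.
This saturates every team, so 9 is the maximum.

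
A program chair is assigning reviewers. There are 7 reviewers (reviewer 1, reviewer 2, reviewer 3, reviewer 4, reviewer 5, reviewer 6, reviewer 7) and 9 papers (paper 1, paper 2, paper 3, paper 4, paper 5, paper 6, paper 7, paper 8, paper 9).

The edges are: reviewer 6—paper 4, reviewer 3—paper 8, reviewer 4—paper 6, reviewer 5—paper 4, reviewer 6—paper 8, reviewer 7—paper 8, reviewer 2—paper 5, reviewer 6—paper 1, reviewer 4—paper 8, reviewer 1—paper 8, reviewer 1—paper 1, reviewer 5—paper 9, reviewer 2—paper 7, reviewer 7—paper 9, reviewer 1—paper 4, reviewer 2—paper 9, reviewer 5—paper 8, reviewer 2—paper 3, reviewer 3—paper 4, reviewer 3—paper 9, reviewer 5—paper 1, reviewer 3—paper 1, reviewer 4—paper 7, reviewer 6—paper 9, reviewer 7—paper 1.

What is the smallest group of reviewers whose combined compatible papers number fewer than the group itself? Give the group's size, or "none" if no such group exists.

5

Take S = {reviewer 1, reviewer 3, reviewer 5, reviewer 6, reviewer 7}. Its neighbourhood is {paper 1, paper 4, paper 8, paper 9}, so |N(S)| = 4 < |S| = 5.
Every subset of size less than 5 has at least as many neighbours as members, so 5 is the minimum.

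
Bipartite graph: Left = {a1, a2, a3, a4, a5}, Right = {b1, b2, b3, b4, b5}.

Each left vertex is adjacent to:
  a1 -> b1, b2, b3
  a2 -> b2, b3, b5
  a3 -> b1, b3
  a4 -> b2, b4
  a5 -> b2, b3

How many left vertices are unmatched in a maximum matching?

One maximum matching: a1-b2, a2-b5, a3-b1, a4-b4, a5-b3.
This saturates every left vertex, so 5 is the maximum.
That matches 5 of the 5, leaving 0 unmatched; no matching can do better.

0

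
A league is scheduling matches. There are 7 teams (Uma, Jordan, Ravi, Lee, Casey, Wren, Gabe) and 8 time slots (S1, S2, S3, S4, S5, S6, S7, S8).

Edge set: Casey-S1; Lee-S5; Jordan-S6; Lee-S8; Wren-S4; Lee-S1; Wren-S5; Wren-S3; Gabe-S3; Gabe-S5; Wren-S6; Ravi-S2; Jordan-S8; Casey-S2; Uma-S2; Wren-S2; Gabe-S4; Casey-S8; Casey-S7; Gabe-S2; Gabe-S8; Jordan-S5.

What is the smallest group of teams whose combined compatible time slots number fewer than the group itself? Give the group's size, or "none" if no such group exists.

Take S = {Uma, Ravi}. Its neighbourhood is {S2}, so |N(S)| = 1 < |S| = 2.
No single vertex violates Hall's condition since each has at least one neighbour, so 2 is the minimum.

2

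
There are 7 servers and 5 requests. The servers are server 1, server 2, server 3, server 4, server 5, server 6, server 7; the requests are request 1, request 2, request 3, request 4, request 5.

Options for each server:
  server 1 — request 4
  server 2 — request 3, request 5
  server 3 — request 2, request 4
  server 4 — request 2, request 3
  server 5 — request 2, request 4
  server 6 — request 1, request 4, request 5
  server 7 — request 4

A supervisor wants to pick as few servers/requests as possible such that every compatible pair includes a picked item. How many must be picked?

5

{server 2, server 4, server 6, request 2, request 4} is a vertex cover of size 5: every edge has an endpoint in this set.
No smaller cover exists because server 1–request 4, server 2–request 5, server 3–request 2, server 4–request 3, server 6–request 1 is a matching of size 5, and a cover must include an endpoint of each of these disjoint edges (König's theorem).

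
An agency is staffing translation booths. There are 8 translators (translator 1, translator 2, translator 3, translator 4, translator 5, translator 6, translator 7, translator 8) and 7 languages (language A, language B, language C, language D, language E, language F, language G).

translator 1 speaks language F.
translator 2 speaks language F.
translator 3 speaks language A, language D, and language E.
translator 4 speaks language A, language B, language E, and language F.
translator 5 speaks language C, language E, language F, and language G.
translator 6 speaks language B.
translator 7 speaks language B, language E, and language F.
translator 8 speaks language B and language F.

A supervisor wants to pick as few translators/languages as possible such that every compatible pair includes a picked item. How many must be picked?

6

A maximum matching has 6 edges (e.g. translator 1–language F, translator 3–language D, translator 4–language A, translator 5–language G, translator 6–language B, translator 7–language E).
By König's theorem the minimum vertex cover has the same size. One such cover is {translator 3, translator 4, translator 5, translator 7, language B, language F}.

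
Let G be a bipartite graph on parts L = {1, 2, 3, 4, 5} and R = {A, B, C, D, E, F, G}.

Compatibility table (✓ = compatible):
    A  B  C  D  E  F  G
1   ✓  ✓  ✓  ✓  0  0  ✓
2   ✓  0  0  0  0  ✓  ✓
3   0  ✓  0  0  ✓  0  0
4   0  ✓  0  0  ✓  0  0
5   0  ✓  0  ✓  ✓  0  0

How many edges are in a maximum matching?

For example, pair 1-G, 2-F, 3-E, 4-B, 5-D.
This saturates every left vertex, so 5 is the maximum.

5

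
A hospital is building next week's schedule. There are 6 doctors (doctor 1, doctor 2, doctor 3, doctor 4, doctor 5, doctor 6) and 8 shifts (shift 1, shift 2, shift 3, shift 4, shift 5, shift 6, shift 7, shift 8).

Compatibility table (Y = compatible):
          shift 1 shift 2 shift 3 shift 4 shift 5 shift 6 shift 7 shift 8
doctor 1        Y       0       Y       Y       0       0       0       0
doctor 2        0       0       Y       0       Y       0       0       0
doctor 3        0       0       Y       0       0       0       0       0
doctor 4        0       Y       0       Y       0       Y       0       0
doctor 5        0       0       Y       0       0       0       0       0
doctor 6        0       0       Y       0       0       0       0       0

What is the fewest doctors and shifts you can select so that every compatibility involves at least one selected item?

The 4 edges doctor 1–shift 4, doctor 2–shift 5, doctor 3–shift 3, doctor 4–shift 6 form a matching, so any vertex cover needs at least 4 vertices (one per matched edge).
Conversely {doctor 1, doctor 2, doctor 4, shift 3} meets every edge and has exactly 4 vertices, so 4 is optimal.

4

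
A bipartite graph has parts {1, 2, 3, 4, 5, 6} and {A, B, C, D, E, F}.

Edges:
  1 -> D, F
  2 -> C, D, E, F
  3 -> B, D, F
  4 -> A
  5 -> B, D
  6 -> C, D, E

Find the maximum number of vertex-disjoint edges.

A valid assignment of size 6: 1–D, 2–C, 3–F, 4–A, 5–B, 6–E.
This saturates every left vertex, so 6 is the maximum.

6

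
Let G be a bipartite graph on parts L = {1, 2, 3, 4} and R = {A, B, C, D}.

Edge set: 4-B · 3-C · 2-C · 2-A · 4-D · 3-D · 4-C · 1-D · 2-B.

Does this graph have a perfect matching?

Yes

A valid assignment of size 4: 1-D, 2-A, 3-C, 4-B.
All 4 left vertices are covered.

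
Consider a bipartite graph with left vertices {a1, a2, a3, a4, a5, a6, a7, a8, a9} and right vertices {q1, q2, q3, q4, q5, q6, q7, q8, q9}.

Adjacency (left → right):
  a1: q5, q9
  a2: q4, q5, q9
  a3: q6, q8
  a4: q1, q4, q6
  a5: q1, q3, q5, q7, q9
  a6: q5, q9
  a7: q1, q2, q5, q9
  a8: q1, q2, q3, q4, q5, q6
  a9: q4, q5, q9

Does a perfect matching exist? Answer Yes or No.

No

The set {a1, a2, a6, a9} has only 3 neighbours ({q4, q5, q9}), so by Hall's theorem at most 8 of the 9 left vertices can be matched.
Hence no matching covers every left vertex.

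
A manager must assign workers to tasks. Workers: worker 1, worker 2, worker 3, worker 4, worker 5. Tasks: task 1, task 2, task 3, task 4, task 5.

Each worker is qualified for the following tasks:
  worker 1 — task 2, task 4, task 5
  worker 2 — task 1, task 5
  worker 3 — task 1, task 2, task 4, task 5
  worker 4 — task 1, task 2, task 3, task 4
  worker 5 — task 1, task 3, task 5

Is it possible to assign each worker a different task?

For example, pair worker 1–task 4, worker 2–task 5, worker 3–task 2, worker 4–task 3, worker 5–task 1.
All 5 workers are covered.

Yes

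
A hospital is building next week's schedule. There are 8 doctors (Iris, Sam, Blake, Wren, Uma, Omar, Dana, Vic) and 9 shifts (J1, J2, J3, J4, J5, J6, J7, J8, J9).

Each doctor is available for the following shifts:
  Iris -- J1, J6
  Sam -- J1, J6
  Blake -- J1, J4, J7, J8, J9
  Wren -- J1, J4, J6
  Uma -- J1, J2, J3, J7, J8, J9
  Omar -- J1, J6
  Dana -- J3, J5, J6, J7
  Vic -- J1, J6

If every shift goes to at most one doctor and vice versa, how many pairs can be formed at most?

One maximum matching: Iris-J1, Sam-J6, Blake-J7, Wren-J4, Uma-J9, Dana-J3.
The set {Iris, Sam, Omar, Vic} has only 2 neighbours ({J1, J6}), so by Hall's theorem at most 6 of the 8 doctors can be matched.

6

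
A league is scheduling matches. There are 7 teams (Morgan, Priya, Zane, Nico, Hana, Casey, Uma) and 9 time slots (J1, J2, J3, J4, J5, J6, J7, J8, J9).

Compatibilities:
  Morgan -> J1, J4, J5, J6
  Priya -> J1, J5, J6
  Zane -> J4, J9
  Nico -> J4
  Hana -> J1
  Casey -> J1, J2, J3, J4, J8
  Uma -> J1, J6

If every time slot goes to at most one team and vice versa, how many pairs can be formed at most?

For example, pair Morgan→J5, Priya→J6, Zane→J9, Nico→J4, Hana→J1, Casey→J2.
The set {Morgan, Priya, Nico, Hana, Uma} has only 4 neighbours ({J1, J4, J5, J6}), so by Hall's theorem at most 6 of the 7 teams can be matched.

6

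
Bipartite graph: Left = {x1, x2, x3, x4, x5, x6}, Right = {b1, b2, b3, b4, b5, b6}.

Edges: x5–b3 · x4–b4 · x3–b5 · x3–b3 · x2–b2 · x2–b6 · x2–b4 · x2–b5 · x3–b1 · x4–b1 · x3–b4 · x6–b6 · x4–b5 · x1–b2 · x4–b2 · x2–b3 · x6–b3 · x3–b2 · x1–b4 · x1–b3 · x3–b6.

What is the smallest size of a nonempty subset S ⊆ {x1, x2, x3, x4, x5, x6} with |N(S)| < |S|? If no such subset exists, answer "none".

none

A matching saturating every left vertex exists, for instance x1→b2, x2→b5, x3→b1, x4→b4, x5→b3, x6→b6.
By Hall's marriage theorem, this means |N(S)| ≥ |S| for every subset S, so no violating subset exists.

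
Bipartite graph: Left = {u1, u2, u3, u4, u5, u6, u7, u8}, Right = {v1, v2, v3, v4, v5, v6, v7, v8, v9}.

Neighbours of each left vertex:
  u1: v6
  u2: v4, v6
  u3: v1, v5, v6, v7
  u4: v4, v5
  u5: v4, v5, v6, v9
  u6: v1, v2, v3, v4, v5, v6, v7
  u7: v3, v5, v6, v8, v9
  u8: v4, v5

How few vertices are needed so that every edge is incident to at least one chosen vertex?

7

The 7 edges u1–v6, u2–v4, u3–v7, u4–v5, u5–v9, u6–v2, u7–v3 form a matching, so any vertex cover needs at least 7 vertices (one per matched edge).
Conversely {u3, u5, u6, u7, v4, v5, v6} meets every edge and has exactly 7 vertices, so 7 is optimal.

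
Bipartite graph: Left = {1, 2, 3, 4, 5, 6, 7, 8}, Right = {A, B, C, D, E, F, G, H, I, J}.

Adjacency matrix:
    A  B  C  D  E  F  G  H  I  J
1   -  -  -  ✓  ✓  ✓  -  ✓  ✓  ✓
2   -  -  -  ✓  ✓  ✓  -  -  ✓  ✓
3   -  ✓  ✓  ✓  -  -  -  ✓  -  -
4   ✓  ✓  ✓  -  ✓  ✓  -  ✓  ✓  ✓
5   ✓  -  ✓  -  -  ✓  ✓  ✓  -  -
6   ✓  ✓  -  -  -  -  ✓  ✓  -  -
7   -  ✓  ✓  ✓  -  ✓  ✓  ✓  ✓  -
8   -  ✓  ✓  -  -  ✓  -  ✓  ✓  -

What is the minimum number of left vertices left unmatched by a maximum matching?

0

One maximum matching: 1-J, 2-E, 3-C, 4-A, 5-G, 6-B, 7-F, 8-H.
This saturates every left vertex, so 8 is the maximum.
That matches 8 of the 8, leaving 0 unmatched; no matching can do better.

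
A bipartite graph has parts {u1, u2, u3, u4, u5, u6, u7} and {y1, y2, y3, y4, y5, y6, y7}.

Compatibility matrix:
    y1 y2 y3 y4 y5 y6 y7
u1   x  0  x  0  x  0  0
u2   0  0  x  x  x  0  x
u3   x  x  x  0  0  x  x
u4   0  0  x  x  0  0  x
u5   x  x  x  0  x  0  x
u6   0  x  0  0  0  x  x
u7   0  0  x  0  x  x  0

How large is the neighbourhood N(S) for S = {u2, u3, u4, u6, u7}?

The union of neighbours of {u2, u3, u4, u6, u7} is {y1, y2, y3, y4, y5, y6, y7}, which has 7 elements.
Since |N(S)| = 7 ≥ |S| = 5, Hall's condition holds for this subset.

7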